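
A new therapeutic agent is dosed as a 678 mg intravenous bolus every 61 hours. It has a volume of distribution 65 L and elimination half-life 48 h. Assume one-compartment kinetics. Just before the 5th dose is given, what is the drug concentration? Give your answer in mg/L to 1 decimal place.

7.2 mg/L

f = (1/2)^(τ/t½) = (1/2)^(61/48) ≈ 0.4144.
C₀ = D/Vd = 678/65 ≈ 10.431 mg/L.
Before the 5th dose, 4 doses have been given. Superposition: Cmin = C₀·(f + f² + … + f^4).
≈ 10.431 × (0.4144 + 0.1717 + 0.0712 + 0.0295) ≈ 10.431 × 0.6868 ≈ 7.164 mg/L.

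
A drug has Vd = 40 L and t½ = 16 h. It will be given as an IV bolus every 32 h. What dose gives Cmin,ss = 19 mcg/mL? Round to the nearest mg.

τ/t½ = 32/16 ≈ 2, so f = (1/2)^(32/16) ≈ 0.250000.
Cmin,ss = (D/Vd)·f/(1−f), so D = Cmin,ss·Vd·(1−f)/f.
D = 19 × 40 × (1−f)/f ≈ 19 × 40 × 3.00000 ≈ 2280.00 mg.

2280 mg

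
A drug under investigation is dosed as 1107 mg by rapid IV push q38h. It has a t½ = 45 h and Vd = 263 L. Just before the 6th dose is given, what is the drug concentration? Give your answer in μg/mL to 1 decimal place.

5.0 μg/mL

f = (1/2)^(τ/t½) = (1/2)^(38/45) ≈ 0.5569.
C₀ = D/Vd = 1107/263 ≈ 4.209 μg/mL.
Before the 6th dose, 5 doses have been given. Superposition: Cmin = C₀·(f + f² + … + f^5).
≈ 4.209 × (0.5569 + 0.3101 + 0.1727 + 0.0962 + 0.0536) ≈ 4.209 × 1.1895 ≈ 5.007 μg/mL.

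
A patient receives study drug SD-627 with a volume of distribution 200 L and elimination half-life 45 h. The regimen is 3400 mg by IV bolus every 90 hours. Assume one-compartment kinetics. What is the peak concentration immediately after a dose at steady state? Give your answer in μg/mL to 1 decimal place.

The dosing interval is 2 half-lives, so f = 2^(−2) = 0.25.
Accumulation ratio R = 1/(1 − f) = 1/0.75 = 4/3.
Single-dose peak C₀ = D/Vd = 3400/200 = 17 μg/mL.
Steady-state peak Cmax,ss = C₀·R = 17 × 4/3 ≈ 22.667 μg/mL.

22.7 μg/mL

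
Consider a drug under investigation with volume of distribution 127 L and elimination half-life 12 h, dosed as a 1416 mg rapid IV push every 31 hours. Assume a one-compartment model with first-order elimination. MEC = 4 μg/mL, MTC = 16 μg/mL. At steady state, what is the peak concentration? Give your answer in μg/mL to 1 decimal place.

τ/t½ = 31/12 ≈ 2.5833, so fraction remaining f = (1/2)^(31/12) ≈ 0.1669.
Accumulation ratio R = 1/(1 − f) ≈ 1/0.8331 ≈ 1.2003.
Each bolus raises the concentration by D/Vd = 1416/127 ≈ 11.150 μg/mL.
Cmax,ss = C₀/(1 − f) ≈ 11.150/0.8331 ≈ 13.384 μg/mL.
Peak 13.4 μg/mL vs MTC 16 μg/mL: below toxic threshold.

13.4 μg/mL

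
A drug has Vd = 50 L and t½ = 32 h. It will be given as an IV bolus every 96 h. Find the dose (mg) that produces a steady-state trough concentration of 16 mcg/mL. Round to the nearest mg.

τ/t½ = 96/32 ≈ 3, so f = (1/2)^(96/32) ≈ 0.125000.
Cmin,ss = (D/Vd)·f/(1−f), so D = Cmin,ss·Vd·(1−f)/f.
D = 16 × 50 × (1−f)/f ≈ 16 × 50 × 7.00000 ≈ 5600.00 mg.

5600 mg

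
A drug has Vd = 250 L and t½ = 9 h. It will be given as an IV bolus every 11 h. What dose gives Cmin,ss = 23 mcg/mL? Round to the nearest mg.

7665 mg

τ/t½ = 11/9 ≈ 1.2222, so f = (1/2)^(11/9) ≈ 0.428622.
Cmin,ss = (D/Vd)·f/(1−f), so D = Cmin,ss·Vd·(1−f)/f.
D = 23 × 250 × (1−f)/f ≈ 23 × 250 × 1.33306 ≈ 7665.09 mg.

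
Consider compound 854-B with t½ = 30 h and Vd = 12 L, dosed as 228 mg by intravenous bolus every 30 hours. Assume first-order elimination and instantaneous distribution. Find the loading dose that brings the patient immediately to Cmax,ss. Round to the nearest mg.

f = (1/2)^(30/30) ≈ 0.500000; accumulation ratio R = 1/(1−f) ≈ 2.00000.
Loading dose to hit Cmax,ss on first dose: D_load = D_maint·R ≈ 228 × 2.00000 ≈ 456.00 mg.

456 mg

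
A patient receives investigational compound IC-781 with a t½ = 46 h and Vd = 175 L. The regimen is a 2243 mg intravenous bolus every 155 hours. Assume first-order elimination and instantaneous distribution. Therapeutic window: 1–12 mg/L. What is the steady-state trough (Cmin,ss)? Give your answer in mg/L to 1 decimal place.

Over one 155-h interval, 155/46 ≈ 3.3696 half-lives elapse, leaving f ≈ 0.0968 of each dose.
Single-dose peak C₀ = D/Vd = 2243/175 ≈ 12.817 mg/L.
Steady-state trough Cmin,ss = C₀·f/(1−f) ≈ 12.817 × 0.0968/0.9032 ≈ 1.374 mg/L.
Trough 1.4 mg/L vs MEC 1 mg/L: adequate.

1.4 mg/L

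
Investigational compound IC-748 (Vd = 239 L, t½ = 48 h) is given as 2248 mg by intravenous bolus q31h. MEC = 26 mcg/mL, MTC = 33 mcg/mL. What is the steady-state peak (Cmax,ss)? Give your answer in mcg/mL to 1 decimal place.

26.1 mcg/mL

Over one 31-h interval, 31/48 ≈ 0.64583 half-lives elapse, leaving f ≈ 0.6391 of each dose.
At steady state, accumulation factor R = 1/(1 − e^(−kτ)) ≈ 2.7709.
Single-dose peak C₀ = D/Vd = 2248/239 ≈ 9.406 mcg/mL.
Cmax,ss = C₀/(1 − f) ≈ 9.406/0.3609 ≈ 26.063 mcg/mL.
Peak 26.1 mcg/mL vs MTC 33 mcg/mL: below toxic threshold.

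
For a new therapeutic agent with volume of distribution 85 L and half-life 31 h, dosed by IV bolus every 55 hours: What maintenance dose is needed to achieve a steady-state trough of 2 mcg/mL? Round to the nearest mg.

τ/t½ = 55/31 ≈ 1.7742, so f = (1/2)^(55/31) ≈ 0.292358.
Cmin,ss = (D/Vd)·f/(1−f), so D = Cmin,ss·Vd·(1−f)/f.
D = 2 × 85 × (1−f)/f ≈ 2 × 85 × 2.42046 ≈ 411.48 mg.

411 mg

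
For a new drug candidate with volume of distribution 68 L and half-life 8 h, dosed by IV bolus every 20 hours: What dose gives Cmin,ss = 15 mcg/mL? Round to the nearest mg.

τ/t½ = 20/8 ≈ 2.5, so f = (1/2)^(20/8) ≈ 0.176777.
Cmin,ss = (D/Vd)·f/(1−f), so D = Cmin,ss·Vd·(1−f)/f.
D = 15 × 68 × (1−f)/f ≈ 15 × 68 × 4.65684 ≈ 4749.98 mg.

4750 mg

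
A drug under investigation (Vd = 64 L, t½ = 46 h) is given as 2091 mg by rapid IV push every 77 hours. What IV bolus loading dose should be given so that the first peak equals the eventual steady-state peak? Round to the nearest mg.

f = (1/2)^(77/46) ≈ 0.313402; accumulation ratio R = 1/(1−f) ≈ 1.45646.
Loading dose to hit Cmax,ss on first dose: D_load = D_maint·R ≈ 2091 × 1.45646 ≈ 3045.46 mg.

3045 mg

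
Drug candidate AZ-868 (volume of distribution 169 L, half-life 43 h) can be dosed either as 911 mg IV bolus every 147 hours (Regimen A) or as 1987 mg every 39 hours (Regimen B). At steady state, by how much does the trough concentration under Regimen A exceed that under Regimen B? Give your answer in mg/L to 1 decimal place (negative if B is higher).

-12.9 mg/L

Regimen A: f = (1/2)^(147/43) ≈ 0.0935; Cmin,ss = (911/169)·f/(1−f) ≈ 0.556 mg/L.
Regimen B: f = (1/2)^(39/43) ≈ 0.5333; Cmin,ss = (1987/169)·f/(1−f) ≈ 13.435 mg/L.
Difference ≈ 0.556 − 13.435 ≈ -12.879 mg/L.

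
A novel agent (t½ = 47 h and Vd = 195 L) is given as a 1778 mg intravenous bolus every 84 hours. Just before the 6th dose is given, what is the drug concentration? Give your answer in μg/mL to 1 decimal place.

f = (1/2)^(τ/t½) = (1/2)^(84/47) ≈ 0.2897.
C₀ = D/Vd = 1778/195 ≈ 9.118 μg/mL.
Before the 6th dose, 5 doses have been given. Superposition: Cmin = C₀·(f + f² + … + f^5).
≈ 9.118 × (0.2897 + 0.0839 + 0.0243 + 0.0070 + 0.0020) ≈ 9.118 × 0.4069 ≈ 3.710 μg/mL.

3.7 μg/mL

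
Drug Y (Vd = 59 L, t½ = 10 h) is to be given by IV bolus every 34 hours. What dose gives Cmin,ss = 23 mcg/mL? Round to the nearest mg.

12968 mg

τ/t½ = 34/10 ≈ 3.4, so f = (1/2)^(34/10) ≈ 0.094732.
Cmin,ss = (D/Vd)·f/(1−f), so D = Cmin,ss·Vd·(1−f)/f.
D = 23 × 59 × (1−f)/f ≈ 23 × 59 × 9.55610 ≈ 12967.63 mg.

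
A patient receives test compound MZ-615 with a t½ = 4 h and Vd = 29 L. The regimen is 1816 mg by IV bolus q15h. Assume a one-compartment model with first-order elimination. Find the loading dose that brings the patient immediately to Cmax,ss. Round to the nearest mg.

1962 mg

f = (1/2)^(15/4) ≈ 0.074325; accumulation ratio R = 1/(1−f) ≈ 1.08029.
Loading dose to hit Cmax,ss on first dose: D_load = D_maint·R ≈ 1816 × 1.08029 ≈ 1961.81 mg.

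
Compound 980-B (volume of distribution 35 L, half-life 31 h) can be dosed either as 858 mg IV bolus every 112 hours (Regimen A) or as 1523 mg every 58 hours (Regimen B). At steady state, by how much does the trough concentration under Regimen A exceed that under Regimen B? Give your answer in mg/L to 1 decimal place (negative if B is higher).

-14.2 mg/L

Regimen A: f = (1/2)^(112/31) ≈ 0.0817; Cmin,ss = (858/35)·f/(1−f) ≈ 2.181 mg/L.
Regimen B: f = (1/2)^(58/31) ≈ 0.2734; Cmin,ss = (1523/35)·f/(1−f) ≈ 16.373 mg/L.
Difference ≈ 2.181 − 16.373 ≈ -14.192 mg/L.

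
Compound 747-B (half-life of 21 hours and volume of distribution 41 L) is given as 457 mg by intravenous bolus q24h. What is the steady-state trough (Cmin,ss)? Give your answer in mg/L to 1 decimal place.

τ/t½ = 24/21 ≈ 1.1429, so fraction remaining f = (1/2)^(24/21) ≈ 0.4529.
At steady state, accumulation factor R = 1/(1 − e^(−kτ)) ≈ 1.8278.
Each bolus raises the concentration by D/Vd = 457/41 ≈ 11.146 mg/L.
Cmax,ss = C₀/(1 − f) ≈ 11.146/0.5471 ≈ 20.373 mg/L.
Steady-state trough Cmin,ss = Cmax,ss·f ≈ 20.373 × 0.4529 ≈ 9.227 mg/L.

9.2 mg/L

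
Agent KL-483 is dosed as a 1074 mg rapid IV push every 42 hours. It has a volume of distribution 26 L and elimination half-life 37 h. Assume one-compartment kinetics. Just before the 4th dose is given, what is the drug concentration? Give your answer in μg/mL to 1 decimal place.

f = (1/2)^(τ/t½) = (1/2)^(42/37) ≈ 0.4553.
C₀ = D/Vd = 1074/26 ≈ 41.308 μg/mL.
Before the 4th dose, 3 doses have been given. Superposition: Cmin = C₀·(f + f² + … + f^3).
≈ 41.308 × (0.4553 + 0.2073 + 0.0944) ≈ 41.308 × 0.7570 ≈ 31.270 μg/mL.

31.3 μg/mL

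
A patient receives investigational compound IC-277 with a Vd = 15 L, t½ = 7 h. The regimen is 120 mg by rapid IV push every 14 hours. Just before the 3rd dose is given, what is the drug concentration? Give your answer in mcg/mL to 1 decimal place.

f = (1/2)^(τ/t½) = (1/2)^(14/7) ≈ 0.2500.
C₀ = D/Vd = 120/15 ≈ 8.000 mcg/mL.
Before the 3rd dose, 2 doses have been given. Superposition: Cmin = C₀·(f + f²).
≈ 8.000 × (0.2500 + 0.0625) ≈ 8.000 × 0.3125 ≈ 2.500 mcg/mL.

2.5 mcg/mL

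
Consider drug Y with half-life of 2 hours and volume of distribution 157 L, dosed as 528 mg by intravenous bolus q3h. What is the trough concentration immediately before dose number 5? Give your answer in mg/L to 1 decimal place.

1.8 mg/L

f = (1/2)^(τ/t½) = (1/2)^(3/2) ≈ 0.3536.
C₀ = D/Vd = 528/157 ≈ 3.363 mg/L.
Before the 5th dose, 4 doses have been given. Superposition: Cmin = C₀·(f + f² + … + f^4).
≈ 3.363 × (0.3536 + 0.1250 + 0.0442 + 0.0156) ≈ 3.363 × 0.5384 ≈ 1.811 mg/L.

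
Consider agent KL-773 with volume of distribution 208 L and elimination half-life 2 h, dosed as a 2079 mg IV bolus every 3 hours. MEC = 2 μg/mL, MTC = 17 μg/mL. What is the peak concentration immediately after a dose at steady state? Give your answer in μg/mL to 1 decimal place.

15.5 μg/mL

Over one 3-h interval, 3/2 ≈ 1.5 half-lives elapse, leaving f ≈ 0.3536 of each dose.
At steady state, accumulation factor R = 1/(1 − e^(−kτ)) ≈ 1.5470.
Each bolus raises the concentration by D/Vd = 2079/208 ≈ 9.995 μg/mL.
Steady-state peak Cmax,ss = C₀·R ≈ 9.995 × 1.5470 ≈ 15.462 μg/mL.
Peak 15.5 μg/mL vs MTC 17 μg/mL: below toxic threshold.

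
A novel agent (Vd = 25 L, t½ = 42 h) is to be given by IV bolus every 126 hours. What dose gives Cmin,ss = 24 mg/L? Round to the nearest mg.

τ/t½ = 126/42 ≈ 3, so f = (1/2)^(126/42) ≈ 0.125000.
Cmin,ss = (D/Vd)·f/(1−f), so D = Cmin,ss·Vd·(1−f)/f.
D = 24 × 25 × (1−f)/f ≈ 24 × 25 × 7.00000 ≈ 4200.00 mg.

4200 mg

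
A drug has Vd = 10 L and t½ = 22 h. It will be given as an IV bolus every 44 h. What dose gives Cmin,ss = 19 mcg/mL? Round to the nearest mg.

570 mg

τ/t½ = 44/22 ≈ 2, so f = (1/2)^(44/22) ≈ 0.250000.
Cmin,ss = (D/Vd)·f/(1−f), so D = Cmin,ss·Vd·(1−f)/f.
D = 19 × 10 × (1−f)/f ≈ 19 × 10 × 3.00000 ≈ 570.00 mg.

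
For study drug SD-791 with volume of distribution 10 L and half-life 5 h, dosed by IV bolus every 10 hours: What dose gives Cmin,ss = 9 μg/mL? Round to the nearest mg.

τ/t½ = 10/5 ≈ 2, so f = (1/2)^(10/5) ≈ 0.250000.
Cmin,ss = (D/Vd)·f/(1−f), so D = Cmin,ss·Vd·(1−f)/f.
D = 9 × 10 × (1−f)/f ≈ 9 × 10 × 3.00000 ≈ 270.00 mg.

270 mg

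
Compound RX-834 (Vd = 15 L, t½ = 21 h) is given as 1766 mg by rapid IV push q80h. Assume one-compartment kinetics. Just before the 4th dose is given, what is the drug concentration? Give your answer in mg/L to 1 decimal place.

9.0 mg/L

f = (1/2)^(τ/t½) = (1/2)^(80/21) ≈ 0.0713.
C₀ = D/Vd = 1766/15 ≈ 117.733 mg/L.
Before the 4th dose, 3 doses have been given. Superposition: Cmin = C₀·(f + f² + … + f^3).
≈ 117.733 × (0.0713 + 0.0051 + 0.0004) ≈ 117.733 × 0.0768 ≈ 9.042 mg/L.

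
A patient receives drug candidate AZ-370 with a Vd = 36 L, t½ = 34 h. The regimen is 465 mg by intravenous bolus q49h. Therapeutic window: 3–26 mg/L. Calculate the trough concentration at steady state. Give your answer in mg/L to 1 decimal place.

7.5 mg/L

Over one 49-h interval, 49/34 ≈ 1.4412 half-lives elapse, leaving f ≈ 0.3683 of each dose.
At steady state, accumulation factor R = 1/(1 − e^(−kτ)) ≈ 1.5830.
Single-dose peak C₀ = D/Vd = 465/36 ≈ 12.917 mg/L.
Steady-state peak Cmax,ss = C₀·R ≈ 12.917 × 1.5830 ≈ 20.448 mg/L.
Steady-state trough Cmin,ss = Cmax,ss·f ≈ 20.448 × 0.3683 ≈ 7.531 mg/L.
Trough 7.5 mg/L vs MEC 3 mg/L: adequate.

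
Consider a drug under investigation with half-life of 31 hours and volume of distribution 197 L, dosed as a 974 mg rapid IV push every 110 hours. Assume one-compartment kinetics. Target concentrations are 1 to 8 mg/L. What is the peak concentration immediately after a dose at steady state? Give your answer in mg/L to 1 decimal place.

Over one 110-h interval, 110/31 ≈ 3.5484 half-lives elapse, leaving f ≈ 0.0855 of each dose.
At steady state, accumulation factor R = 1/(1 − e^(−kτ)) ≈ 1.0935.
Each bolus raises the concentration by D/Vd = 974/197 ≈ 4.944 mg/L.
Steady-state peak Cmax,ss = C₀·R ≈ 4.944 × 1.0935 ≈ 5.406 mg/L.
Peak 5.4 mg/L vs MTC 8 mg/L: below toxic threshold.

5.4 mg/L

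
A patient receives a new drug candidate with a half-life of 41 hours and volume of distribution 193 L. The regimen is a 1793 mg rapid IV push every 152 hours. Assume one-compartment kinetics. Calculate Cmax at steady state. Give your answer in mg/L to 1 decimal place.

10.1 mg/L

Over one 152-h interval, 152/41 ≈ 3.7073 half-lives elapse, leaving f ≈ 0.0766 of each dose.
At steady state, accumulation factor R = 1/(1 − e^(−kτ)) ≈ 1.0830.
Single-dose peak C₀ = D/Vd = 1793/193 ≈ 9.290 mg/L.
Steady-state peak Cmax,ss = C₀·R ≈ 9.290 × 1.0830 ≈ 10.061 mg/L.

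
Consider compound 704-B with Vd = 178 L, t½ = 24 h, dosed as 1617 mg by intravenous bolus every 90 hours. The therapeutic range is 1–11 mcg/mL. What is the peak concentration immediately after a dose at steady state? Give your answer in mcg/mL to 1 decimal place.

9.8 mcg/mL

τ/t½ = 90/24 ≈ 3.75, so fraction remaining f = (1/2)^(90/24) ≈ 0.0743.
Accumulation ratio R = 1/(1 − f) ≈ 1/0.9257 ≈ 1.0803.
Each bolus raises the concentration by D/Vd = 1617/178 ≈ 9.084 mcg/mL.
Cmax,ss = C₀/(1 − f) ≈ 9.084/0.9257 ≈ 9.813 mcg/mL.
Peak 9.8 mcg/mL vs MTC 11 mcg/mL: below toxic threshold.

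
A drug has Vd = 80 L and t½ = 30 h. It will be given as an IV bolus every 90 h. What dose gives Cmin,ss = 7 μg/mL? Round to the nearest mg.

τ/t½ = 90/30 ≈ 3, so f = (1/2)^(90/30) ≈ 0.125000.
Cmin,ss = (D/Vd)·f/(1−f), so D = Cmin,ss·Vd·(1−f)/f.
D = 7 × 80 × (1−f)/f ≈ 7 × 80 × 7.00000 ≈ 3920.00 mg.

3920 mg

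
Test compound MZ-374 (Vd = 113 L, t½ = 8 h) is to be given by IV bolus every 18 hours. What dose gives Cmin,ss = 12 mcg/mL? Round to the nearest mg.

τ/t½ = 18/8 ≈ 2.25, so f = (1/2)^(18/8) ≈ 0.210224.
Cmin,ss = (D/Vd)·f/(1−f), so D = Cmin,ss·Vd·(1−f)/f.
D = 12 × 113 × (1−f)/f ≈ 12 × 113 × 3.75683 ≈ 5094.26 mg.

5094 mg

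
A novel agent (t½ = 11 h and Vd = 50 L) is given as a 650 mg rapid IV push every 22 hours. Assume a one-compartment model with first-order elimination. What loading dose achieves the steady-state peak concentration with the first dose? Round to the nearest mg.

f = (1/2)^(22/11) ≈ 0.250000; accumulation ratio R = 1/(1−f) ≈ 1.33333.
Loading dose to hit Cmax,ss on first dose: D_load = D_maint·R ≈ 650 × 1.33333 ≈ 866.66 mg.

867 mg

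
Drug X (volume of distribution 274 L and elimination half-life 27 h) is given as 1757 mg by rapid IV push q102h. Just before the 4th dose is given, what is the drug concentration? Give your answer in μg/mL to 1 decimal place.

f = (1/2)^(τ/t½) = (1/2)^(102/27) ≈ 0.0729.
C₀ = D/Vd = 1757/274 ≈ 6.412 μg/mL.
Before the 4th dose, 3 doses have been given. Superposition: Cmin = C₀·(f + f² + … + f^3).
≈ 6.412 × (0.0729 + 0.0053 + 0.0004) ≈ 6.412 × 0.0786 ≈ 0.504 μg/mL.

0.5 μg/mL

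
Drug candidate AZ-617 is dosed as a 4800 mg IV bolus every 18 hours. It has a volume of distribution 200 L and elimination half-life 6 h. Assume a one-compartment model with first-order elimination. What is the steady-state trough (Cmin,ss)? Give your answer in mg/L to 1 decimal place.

3.4 mg/L

τ = 18 h = 3 half-lives, so f = (1/2)^3 = 0.125.
Accumulation ratio R = 1/(1 − f) = 1/0.875 = 8/7.
Single-dose peak C₀ = D/Vd = 4800/200 = 24 mg/L.
Steady-state peak Cmax,ss = C₀·R = 24 × 8/7 ≈ 27.429 mg/L.
Steady-state trough Cmin,ss = Cmax,ss·f ≈ 27.429 × 0.125 ≈ 3.429 mg/L.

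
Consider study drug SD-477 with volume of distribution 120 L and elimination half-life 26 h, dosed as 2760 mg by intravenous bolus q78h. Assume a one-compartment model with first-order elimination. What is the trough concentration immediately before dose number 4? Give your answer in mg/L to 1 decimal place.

f = (1/2)^(τ/t½) = (1/2)^(78/26) ≈ 0.1250.
C₀ = D/Vd = 2760/120 ≈ 23.000 mg/L.
Before the 4th dose, 3 doses have been given. Superposition: Cmin = C₀·(f + f² + … + f^3).
≈ 23.000 × (0.1250 + 0.0156 + 0.0020) ≈ 23.000 × 0.1426 ≈ 3.280 mg/L.

3.3 mg/L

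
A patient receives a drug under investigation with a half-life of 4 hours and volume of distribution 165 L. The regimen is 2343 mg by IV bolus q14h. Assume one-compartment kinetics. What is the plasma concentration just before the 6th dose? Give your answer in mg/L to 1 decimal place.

1.4 mg/L

f = (1/2)^(τ/t½) = (1/2)^(14/4) ≈ 0.0884.
C₀ = D/Vd = 2343/165 ≈ 14.200 mg/L.
Before the 6th dose, 5 doses have been given. Superposition: Cmin = C₀·(f + f² + … + f^5).
≈ 14.200 × (0.0884 + 0.0078 + 0.0007 + 0.0001 + 0.0000) ≈ 14.200 × 0.0970 ≈ 1.377 mg/L.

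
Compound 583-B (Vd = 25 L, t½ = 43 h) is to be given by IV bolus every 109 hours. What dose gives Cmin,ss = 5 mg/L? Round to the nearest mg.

τ/t½ = 109/43 ≈ 2.5349, so f = (1/2)^(109/43) ≈ 0.172554.
Cmin,ss = (D/Vd)·f/(1−f), so D = Cmin,ss·Vd·(1−f)/f.
D = 5 × 25 × (1−f)/f ≈ 5 × 25 × 4.79529 ≈ 599.41 mg.

599 mg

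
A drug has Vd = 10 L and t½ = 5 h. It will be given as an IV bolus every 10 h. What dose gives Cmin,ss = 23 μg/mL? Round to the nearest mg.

τ/t½ = 10/5 ≈ 2, so f = (1/2)^(10/5) ≈ 0.250000.
Cmin,ss = (D/Vd)·f/(1−f), so D = Cmin,ss·Vd·(1−f)/f.
D = 23 × 10 × (1−f)/f ≈ 23 × 10 × 3.00000 ≈ 690.00 mg.

690 mg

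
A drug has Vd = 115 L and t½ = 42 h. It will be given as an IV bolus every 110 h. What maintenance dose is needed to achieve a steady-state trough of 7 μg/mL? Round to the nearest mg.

τ/t½ = 110/42 ≈ 2.619, so f = (1/2)^(110/42) ≈ 0.162775.
Cmin,ss = (D/Vd)·f/(1−f), so D = Cmin,ss·Vd·(1−f)/f.
D = 7 × 115 × (1−f)/f ≈ 7 × 115 × 5.14345 ≈ 4140.48 mg.

4140 mg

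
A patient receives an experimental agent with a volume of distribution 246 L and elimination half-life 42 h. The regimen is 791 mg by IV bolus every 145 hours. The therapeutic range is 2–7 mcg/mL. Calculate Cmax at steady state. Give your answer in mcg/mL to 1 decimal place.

3.5 mcg/mL

τ/t½ = 145/42 ≈ 3.4524, so fraction remaining f = (1/2)^(145/42) ≈ 0.0914.
Accumulation ratio R = 1/(1 − f) ≈ 1/0.9086 ≈ 1.1006.
Each bolus raises the concentration by D/Vd = 791/246 ≈ 3.215 mcg/mL.
Cmax,ss = C₀/(1 − f) ≈ 3.215/0.9086 ≈ 3.538 mcg/mL.
Peak 3.5 mcg/mL vs MTC 7 mcg/mL: below toxic threshold.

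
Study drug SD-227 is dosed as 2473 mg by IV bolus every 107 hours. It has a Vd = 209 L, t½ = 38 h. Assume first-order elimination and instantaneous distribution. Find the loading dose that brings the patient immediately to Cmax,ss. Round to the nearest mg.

2882 mg

f = (1/2)^(107/38) ≈ 0.142024; accumulation ratio R = 1/(1−f) ≈ 1.16553.
Loading dose to hit Cmax,ss on first dose: D_load = D_maint·R ≈ 2473 × 1.16553 ≈ 2882.36 mg.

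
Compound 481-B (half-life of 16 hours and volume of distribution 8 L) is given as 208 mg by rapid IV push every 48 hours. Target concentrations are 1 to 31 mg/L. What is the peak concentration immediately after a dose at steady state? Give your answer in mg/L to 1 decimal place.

29.7 mg/L

τ = 48 h = 3 half-lives, so f = (1/2)^3 = 0.125.
Accumulation ratio R = 1/(1 − f) = 1/0.875 = 8/7.
Single-dose peak C₀ = D/Vd = 208/8 = 26 mg/L.
Steady-state peak Cmax,ss = C₀·R = 26 × 8/7 ≈ 29.714 mg/L.
Peak 29.7 mg/L vs MTC 31 mg/L: below toxic threshold.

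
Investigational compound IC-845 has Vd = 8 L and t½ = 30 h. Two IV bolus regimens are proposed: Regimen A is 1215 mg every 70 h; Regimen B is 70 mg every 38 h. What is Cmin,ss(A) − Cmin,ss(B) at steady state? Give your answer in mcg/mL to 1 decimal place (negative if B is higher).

Regimen A: f = (1/2)^(70/30) ≈ 0.1984; Cmin,ss = (1215/8)·f/(1−f) ≈ 37.590 mcg/mL.
Regimen B: f = (1/2)^(38/30) ≈ 0.4156; Cmin,ss = (70/8)·f/(1−f) ≈ 6.223 mcg/mL.
Difference ≈ 37.590 − 6.223 ≈ 31.367 mcg/mL.

31.4 mcg/mL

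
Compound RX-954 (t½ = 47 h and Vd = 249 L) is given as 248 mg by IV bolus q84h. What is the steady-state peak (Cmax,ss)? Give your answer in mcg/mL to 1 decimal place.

1.4 mcg/mL

k = ln2/t½ = ln2/47 ≈ 0.014748 h⁻¹; fraction remaining f = e^(−kτ) = e^(−0.014748×84) ≈ 0.2897.
At steady state, accumulation factor R = 1/(1 − e^(−kτ)) ≈ 1.4079.
Single-dose peak C₀ = D/Vd = 248/249 ≈ 0.996 mcg/mL.
Cmax,ss = C₀/(1 − f) ≈ 0.996/0.7103 ≈ 1.402 mcg/mL.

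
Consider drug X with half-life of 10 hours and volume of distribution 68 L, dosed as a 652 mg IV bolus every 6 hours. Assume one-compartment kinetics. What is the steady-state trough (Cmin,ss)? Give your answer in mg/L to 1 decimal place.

τ/t½ = 6/10 ≈ 0.6, so fraction remaining f = (1/2)^(6/10) ≈ 0.6598.
Accumulation ratio R = 1/(1 − f) ≈ 1/0.3402 ≈ 2.9394.
Each bolus raises the concentration by D/Vd = 652/68 ≈ 9.588 mg/L.
Cmax,ss = C₀/(1 − f) ≈ 9.588/0.3402 ≈ 28.183 mg/L.
Steady-state trough Cmin,ss = Cmax,ss·f ≈ 28.183 × 0.6598 ≈ 18.595 mg/L.

18.6 mg/L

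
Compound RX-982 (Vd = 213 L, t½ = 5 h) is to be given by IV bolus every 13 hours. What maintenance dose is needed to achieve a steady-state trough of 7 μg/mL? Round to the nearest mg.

τ/t½ = 13/5 ≈ 2.6, so f = (1/2)^(13/5) ≈ 0.164938.
Cmin,ss = (D/Vd)·f/(1−f), so D = Cmin,ss·Vd·(1−f)/f.
D = 7 × 213 × (1−f)/f ≈ 7 × 213 × 5.06288 ≈ 7548.75 mg.

7549 mg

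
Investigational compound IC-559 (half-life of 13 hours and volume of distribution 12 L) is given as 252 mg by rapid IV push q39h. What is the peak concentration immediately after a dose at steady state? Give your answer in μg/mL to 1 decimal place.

τ = 39 h = 3 half-lives, so f = (1/2)^3 = 0.125.
Accumulation ratio R = 1/(1 − f) = 1/0.875 = 8/7.
Single-dose peak C₀ = D/Vd = 252/12 = 21 μg/mL.
Steady-state peak Cmax,ss = C₀·R = 21 × 8/7 ≈ 24.000 μg/mL.

24.0 μg/mL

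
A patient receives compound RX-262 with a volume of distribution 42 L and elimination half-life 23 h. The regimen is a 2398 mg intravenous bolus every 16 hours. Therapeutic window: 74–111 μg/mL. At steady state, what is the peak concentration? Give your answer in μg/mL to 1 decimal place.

149.2 μg/mL

τ/t½ = 16/23 ≈ 0.69565, so fraction remaining f = (1/2)^(16/23) ≈ 0.6174.
Accumulation ratio R = 1/(1 − f) ≈ 1/0.3826 ≈ 2.6137.
Each bolus raises the concentration by D/Vd = 2398/42 ≈ 57.095 μg/mL.
Steady-state peak Cmax,ss = C₀·R ≈ 57.095 × 2.6137 ≈ 149.229 μg/mL.
Peak 149.2 μg/mL vs MTC 111 μg/mL: exceeds toxic threshold.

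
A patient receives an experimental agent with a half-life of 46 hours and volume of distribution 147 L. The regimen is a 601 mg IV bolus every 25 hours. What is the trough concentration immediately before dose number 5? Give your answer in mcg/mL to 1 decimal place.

7.0 mcg/mL

f = (1/2)^(τ/t½) = (1/2)^(25/46) ≈ 0.6861.
C₀ = D/Vd = 601/147 ≈ 4.088 mcg/mL.
Before the 5th dose, 4 doses have been given. Superposition: Cmin = C₀·(f + f² + … + f^4).
≈ 4.088 × (0.6861 + 0.4707 + 0.3230 + 0.2216) ≈ 4.088 × 1.7014 ≈ 6.955 mcg/mL.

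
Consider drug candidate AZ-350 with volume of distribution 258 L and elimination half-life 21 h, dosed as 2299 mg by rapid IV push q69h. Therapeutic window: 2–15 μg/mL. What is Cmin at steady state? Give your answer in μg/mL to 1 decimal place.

τ/t½ = 69/21 ≈ 3.2857, so fraction remaining f = (1/2)^(69/21) ≈ 0.1025.
Each bolus raises the concentration by D/Vd = 2299/258 ≈ 8.911 μg/mL.
Steady-state trough Cmin,ss = C₀·f/(1−f) ≈ 8.911 × 0.1025/0.8975 ≈ 1.018 μg/mL.
Trough 1.0 μg/mL vs MEC 2 μg/mL: subtherapeutic.

1.0 μg/mL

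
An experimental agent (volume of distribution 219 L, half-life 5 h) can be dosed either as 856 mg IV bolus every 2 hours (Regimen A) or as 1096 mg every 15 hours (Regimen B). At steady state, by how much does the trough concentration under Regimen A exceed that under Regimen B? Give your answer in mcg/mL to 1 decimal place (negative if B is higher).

Regimen A: f = (1/2)^(2/5) ≈ 0.7579; Cmin,ss = (856/219)·f/(1−f) ≈ 12.236 mcg/mL.
Regimen B: f = (1/2)^(15/5) ≈ 0.1250; Cmin,ss = (1096/219)·f/(1−f) ≈ 0.715 mcg/mL.
Difference ≈ 12.236 − 0.715 ≈ 11.521 mcg/mL.

11.5 mcg/mL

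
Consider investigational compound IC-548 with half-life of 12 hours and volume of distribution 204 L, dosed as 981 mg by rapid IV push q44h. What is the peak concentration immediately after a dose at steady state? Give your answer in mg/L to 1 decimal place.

Over one 44-h interval, 44/12 ≈ 3.6667 half-lives elapse, leaving f ≈ 0.0787 of each dose.
Accumulation ratio R = 1/(1 − f) ≈ 1/0.9213 ≈ 1.0854.
Single-dose peak C₀ = D/Vd = 981/204 ≈ 4.809 mg/L.
Steady-state peak Cmax,ss = C₀·R ≈ 4.809 × 1.0854 ≈ 5.220 mg/L.

5.2 mg/L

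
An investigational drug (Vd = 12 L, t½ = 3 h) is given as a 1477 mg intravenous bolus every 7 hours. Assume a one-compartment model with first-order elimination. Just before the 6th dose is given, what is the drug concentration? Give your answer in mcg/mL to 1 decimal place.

f = (1/2)^(τ/t½) = (1/2)^(7/3) ≈ 0.1984.
C₀ = D/Vd = 1477/12 ≈ 123.083 mcg/mL.
Before the 6th dose, 5 doses have been given. Superposition: Cmin = C₀·(f + f² + … + f^5).
≈ 123.083 × (0.1984 + 0.0394 + 0.0078 + 0.0015 + 0.0003) ≈ 123.083 × 0.2474 ≈ 30.451 mcg/mL.

30.5 mcg/mL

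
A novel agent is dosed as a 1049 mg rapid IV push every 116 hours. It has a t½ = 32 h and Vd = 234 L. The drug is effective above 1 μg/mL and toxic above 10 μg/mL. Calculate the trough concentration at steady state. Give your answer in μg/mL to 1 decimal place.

0.4 μg/mL

τ/t½ = 116/32 ≈ 3.625, so fraction remaining f = (1/2)^(116/32) ≈ 0.0811.
Each bolus raises the concentration by D/Vd = 1049/234 ≈ 4.483 μg/mL.
Steady-state trough Cmin,ss = C₀·f/(1−f) ≈ 4.483 × 0.0811/0.9189 ≈ 0.396 μg/mL.
Trough 0.4 μg/mL vs MEC 1 μg/mL: subtherapeutic.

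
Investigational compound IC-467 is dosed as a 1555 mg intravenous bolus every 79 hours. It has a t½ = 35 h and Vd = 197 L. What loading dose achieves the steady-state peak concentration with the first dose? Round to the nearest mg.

1966 mg

f = (1/2)^(79/35) ≈ 0.209186; accumulation ratio R = 1/(1−f) ≈ 1.26452.
Loading dose to hit Cmax,ss on first dose: D_load = D_maint·R ≈ 1555 × 1.26452 ≈ 1966.33 mg.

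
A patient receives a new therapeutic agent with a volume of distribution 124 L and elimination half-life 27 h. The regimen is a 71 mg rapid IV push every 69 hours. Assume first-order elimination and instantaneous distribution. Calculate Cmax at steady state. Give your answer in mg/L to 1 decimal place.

0.7 mg/L

τ/t½ = 69/27 ≈ 2.5556, so fraction remaining f = (1/2)^(69/27) ≈ 0.1701.
At steady state, accumulation factor R = 1/(1 − e^(−kτ)) ≈ 1.2050.
Single-dose peak C₀ = D/Vd = 71/124 ≈ 0.573 mg/L.
Cmax,ss = C₀/(1 − f) ≈ 0.573/0.8299 ≈ 0.690 mg/L.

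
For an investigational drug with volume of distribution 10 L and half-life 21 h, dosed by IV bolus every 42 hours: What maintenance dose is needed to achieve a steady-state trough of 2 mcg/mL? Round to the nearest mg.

τ/t½ = 42/21 ≈ 2, so f = (1/2)^(42/21) ≈ 0.250000.
Cmin,ss = (D/Vd)·f/(1−f), so D = Cmin,ss·Vd·(1−f)/f.
D = 2 × 10 × (1−f)/f ≈ 2 × 10 × 3.00000 ≈ 60.00 mg.

60 mg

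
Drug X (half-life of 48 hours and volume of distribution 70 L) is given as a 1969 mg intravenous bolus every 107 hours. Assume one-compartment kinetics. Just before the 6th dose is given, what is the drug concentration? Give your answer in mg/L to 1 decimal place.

7.6 mg/L

f = (1/2)^(τ/t½) = (1/2)^(107/48) ≈ 0.2133.
C₀ = D/Vd = 1969/70 ≈ 28.129 mg/L.
Before the 6th dose, 5 doses have been given. Superposition: Cmin = C₀·(f + f² + … + f^5).
≈ 28.129 × (0.2133 + 0.0455 + 0.0097 + 0.0021 + 0.0004) ≈ 28.129 × 0.2710 ≈ 7.623 mg/L.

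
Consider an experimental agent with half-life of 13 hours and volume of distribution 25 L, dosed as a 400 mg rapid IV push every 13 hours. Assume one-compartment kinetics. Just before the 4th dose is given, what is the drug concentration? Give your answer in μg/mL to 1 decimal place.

f = (1/2)^(τ/t½) = (1/2)^(13/13) ≈ 0.5000.
C₀ = D/Vd = 400/25 ≈ 16.000 μg/mL.
Before the 4th dose, 3 doses have been given. Superposition: Cmin = C₀·(f + f² + … + f^3).
≈ 16.000 × (0.5000 + 0.2500 + 0.1250) ≈ 16.000 × 0.8750 ≈ 14.000 μg/mL.

14.0 μg/mL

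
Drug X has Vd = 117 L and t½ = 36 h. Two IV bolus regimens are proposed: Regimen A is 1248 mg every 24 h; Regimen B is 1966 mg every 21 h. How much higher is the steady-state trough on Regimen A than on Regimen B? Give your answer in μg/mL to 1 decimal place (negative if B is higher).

Regimen A: f = (1/2)^(24/36) ≈ 0.6300; Cmin,ss = (1248/117)·f/(1−f) ≈ 18.162 μg/mL.
Regimen B: f = (1/2)^(21/36) ≈ 0.6674; Cmin,ss = (1966/117)·f/(1−f) ≈ 33.718 μg/mL.
Difference ≈ 18.162 − 33.718 ≈ -15.556 μg/mL.

-15.6 μg/mL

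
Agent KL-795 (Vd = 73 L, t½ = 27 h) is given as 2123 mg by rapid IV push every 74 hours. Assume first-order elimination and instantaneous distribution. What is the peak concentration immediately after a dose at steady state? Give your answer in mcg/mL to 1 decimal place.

k = ln2/t½ = ln2/27 ≈ 0.025672 h⁻¹; fraction remaining f = e^(−kτ) = e^(−0.025672×74) ≈ 0.1496.
Accumulation ratio R = 1/(1 − f) ≈ 1/0.8504 ≈ 1.1759.
Each bolus raises the concentration by D/Vd = 2123/73 ≈ 29.082 mcg/mL.
Cmax,ss = C₀/(1 − f) ≈ 29.082/0.8504 ≈ 34.198 mcg/mL.

34.2 mcg/mL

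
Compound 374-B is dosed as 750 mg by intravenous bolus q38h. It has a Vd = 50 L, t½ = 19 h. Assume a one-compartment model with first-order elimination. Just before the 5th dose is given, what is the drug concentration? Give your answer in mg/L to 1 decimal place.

5.0 mg/L

f = (1/2)^(τ/t½) = (1/2)^(38/19) ≈ 0.2500.
C₀ = D/Vd = 750/50 ≈ 15.000 mg/L.
Before the 5th dose, 4 doses have been given. Superposition: Cmin = C₀·(f + f² + … + f^4).
≈ 15.000 × (0.2500 + 0.0625 + 0.0156 + 0.0039) ≈ 15.000 × 0.3320 ≈ 4.980 mg/L.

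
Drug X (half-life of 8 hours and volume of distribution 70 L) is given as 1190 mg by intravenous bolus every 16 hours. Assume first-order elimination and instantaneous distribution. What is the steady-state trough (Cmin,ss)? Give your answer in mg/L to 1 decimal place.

5.7 mg/L

τ = 16 h = 2 half-lives, so f = (1/2)^2 = 0.25.
At steady state, R = 1/(1 − 0.25) = 4/3.
Single-dose peak C₀ = D/Vd = 1190/70 = 17 mg/L.
Steady-state peak Cmax,ss = C₀·R = 17 × 4/3 ≈ 22.667 mg/L.
Steady-state trough Cmin,ss = Cmax,ss·f ≈ 22.667 × 0.25 ≈ 5.667 mg/L.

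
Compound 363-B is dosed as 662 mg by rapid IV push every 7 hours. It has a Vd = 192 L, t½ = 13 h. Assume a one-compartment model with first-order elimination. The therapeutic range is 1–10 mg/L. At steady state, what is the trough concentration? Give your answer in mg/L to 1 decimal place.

k = ln2/t½ = ln2/13 ≈ 0.053319 h⁻¹; fraction remaining f = e^(−kτ) = e^(−0.053319×7) ≈ 0.6885.
At steady state, accumulation factor R = 1/(1 − e^(−kτ)) ≈ 3.2103.
Each bolus raises the concentration by D/Vd = 662/192 ≈ 3.448 mg/L.
Cmax,ss = C₀/(1 − f) ≈ 3.448/0.3115 ≈ 11.069 mg/L.
One interval later, Cmin,ss = Cmax,ss·e^(−kτ) ≈ 11.069 × 0.6885 ≈ 7.621 mg/L.
Trough 7.6 mg/L vs MEC 1 mg/L: adequate.

7.6 mg/L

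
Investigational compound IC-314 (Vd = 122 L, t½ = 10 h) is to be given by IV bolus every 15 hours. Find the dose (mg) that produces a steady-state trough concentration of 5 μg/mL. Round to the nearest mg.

τ/t½ = 15/10 ≈ 1.5, so f = (1/2)^(15/10) ≈ 0.353553.
Cmin,ss = (D/Vd)·f/(1−f), so D = Cmin,ss·Vd·(1−f)/f.
D = 5 × 122 × (1−f)/f ≈ 5 × 122 × 1.82843 ≈ 1115.34 mg.

1115 mg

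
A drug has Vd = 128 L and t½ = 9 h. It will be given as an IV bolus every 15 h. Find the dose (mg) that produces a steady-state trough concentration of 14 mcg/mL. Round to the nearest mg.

3897 mg

τ/t½ = 15/9 ≈ 1.6667, so f = (1/2)^(15/9) ≈ 0.314980.
Cmin,ss = (D/Vd)·f/(1−f), so D = Cmin,ss·Vd·(1−f)/f.
D = 14 × 128 × (1−f)/f ≈ 14 × 128 × 2.17480 ≈ 3897.24 mg.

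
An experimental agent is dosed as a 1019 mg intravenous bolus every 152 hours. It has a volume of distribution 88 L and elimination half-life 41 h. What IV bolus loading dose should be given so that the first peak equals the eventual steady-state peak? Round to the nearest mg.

1103 mg

f = (1/2)^(152/41) ≈ 0.076557; accumulation ratio R = 1/(1−f) ≈ 1.08290.
Loading dose to hit Cmax,ss on first dose: D_load = D_maint·R ≈ 1019 × 1.08290 ≈ 1103.48 mg.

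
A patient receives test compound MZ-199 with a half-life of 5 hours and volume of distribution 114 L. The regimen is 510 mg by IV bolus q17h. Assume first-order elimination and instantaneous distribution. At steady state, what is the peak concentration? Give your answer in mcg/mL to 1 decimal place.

τ/t½ = 17/5 ≈ 3.4, so fraction remaining f = (1/2)^(17/5) ≈ 0.0947.
Accumulation ratio R = 1/(1 − f) ≈ 1/0.9053 ≈ 1.1046.
Single-dose peak C₀ = D/Vd = 510/114 ≈ 4.474 mcg/mL.
Steady-state peak Cmax,ss = C₀·R ≈ 4.474 × 1.1046 ≈ 4.942 mcg/mL.

4.9 mcg/mL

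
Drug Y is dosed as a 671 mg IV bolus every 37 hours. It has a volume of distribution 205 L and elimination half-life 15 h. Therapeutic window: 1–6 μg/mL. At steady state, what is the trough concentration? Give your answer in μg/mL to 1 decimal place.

τ/t½ = 37/15 ≈ 2.4667, so fraction remaining f = (1/2)^(37/15) ≈ 0.1809.
At steady state, accumulation factor R = 1/(1 − e^(−kτ)) ≈ 1.2209.
Each bolus raises the concentration by D/Vd = 671/205 ≈ 3.273 μg/mL.
Steady-state peak Cmax,ss = C₀·R ≈ 3.273 × 1.2209 ≈ 3.996 μg/mL.
One interval later, Cmin,ss = Cmax,ss·e^(−kτ) ≈ 3.996 × 0.1809 ≈ 0.723 μg/mL.
Trough 0.7 μg/mL vs MEC 1 μg/mL: subtherapeutic.

0.7 μg/mL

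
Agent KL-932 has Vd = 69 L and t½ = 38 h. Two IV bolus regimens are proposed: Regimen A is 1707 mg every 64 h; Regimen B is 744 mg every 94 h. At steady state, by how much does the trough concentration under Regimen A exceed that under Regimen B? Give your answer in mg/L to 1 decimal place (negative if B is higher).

8.8 mg/L

Regimen A: f = (1/2)^(64/38) ≈ 0.3112; Cmin,ss = (1707/69)·f/(1−f) ≈ 11.177 mg/L.
Regimen B: f = (1/2)^(94/38) ≈ 0.1800; Cmin,ss = (744/69)·f/(1−f) ≈ 2.367 mg/L.
Difference ≈ 11.177 − 2.367 ≈ 8.810 mg/L.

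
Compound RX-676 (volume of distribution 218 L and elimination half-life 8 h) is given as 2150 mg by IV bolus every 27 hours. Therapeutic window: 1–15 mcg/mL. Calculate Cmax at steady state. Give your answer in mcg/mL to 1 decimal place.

Over one 27-h interval, 27/8 ≈ 3.375 half-lives elapse, leaving f ≈ 0.0964 of each dose.
Accumulation ratio R = 1/(1 − f) ≈ 1/0.9036 ≈ 1.1067.
Single-dose peak C₀ = D/Vd = 2150/218 ≈ 9.862 mcg/mL.
Steady-state peak Cmax,ss = C₀·R ≈ 9.862 × 1.1067 ≈ 10.914 mcg/mL.
Peak 10.9 mcg/mL vs MTC 15 mcg/mL: below toxic threshold.

10.9 mcg/mL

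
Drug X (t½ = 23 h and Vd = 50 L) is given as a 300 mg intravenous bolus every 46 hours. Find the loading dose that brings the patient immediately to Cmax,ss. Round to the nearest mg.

f = (1/2)^(46/23) ≈ 0.250000; accumulation ratio R = 1/(1−f) ≈ 1.33333.
Loading dose to hit Cmax,ss on first dose: D_load = D_maint·R ≈ 300 × 1.33333 ≈ 400.00 mg.

400 mg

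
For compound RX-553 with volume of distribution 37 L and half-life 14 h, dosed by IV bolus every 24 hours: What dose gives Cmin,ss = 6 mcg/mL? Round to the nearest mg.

τ/t½ = 24/14 ≈ 1.7143, so f = (1/2)^(24/14) ≈ 0.304753.
Cmin,ss = (D/Vd)·f/(1−f), so D = Cmin,ss·Vd·(1−f)/f.
D = 6 × 37 × (1−f)/f ≈ 6 × 37 × 2.28135 ≈ 506.46 mg.

506 mg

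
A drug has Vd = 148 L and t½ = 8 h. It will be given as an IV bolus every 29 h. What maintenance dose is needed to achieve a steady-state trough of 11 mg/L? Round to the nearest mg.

τ/t½ = 29/8 ≈ 3.625, so f = (1/2)^(29/8) ≈ 0.081052.
Cmin,ss = (D/Vd)·f/(1−f), so D = Cmin,ss·Vd·(1−f)/f.
D = 11 × 148 × (1−f)/f ≈ 11 × 148 × 11.33776 ≈ 18457.87 mg.

18458 mg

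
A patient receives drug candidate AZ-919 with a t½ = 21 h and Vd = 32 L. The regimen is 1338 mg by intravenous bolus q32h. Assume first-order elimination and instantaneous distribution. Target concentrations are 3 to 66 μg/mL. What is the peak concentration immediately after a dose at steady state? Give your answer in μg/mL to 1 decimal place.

τ/t½ = 32/21 ≈ 1.5238, so fraction remaining f = (1/2)^(32/21) ≈ 0.3478.
Accumulation ratio R = 1/(1 − f) ≈ 1/0.6522 ≈ 1.5333.
Each bolus raises the concentration by D/Vd = 1338/32 ≈ 41.812 μg/mL.
Steady-state peak Cmax,ss = C₀·R ≈ 41.812 × 1.5333 ≈ 64.110 μg/mL.
Peak 64.1 μg/mL vs MTC 66 μg/mL: below toxic threshold.

64.1 μg/mL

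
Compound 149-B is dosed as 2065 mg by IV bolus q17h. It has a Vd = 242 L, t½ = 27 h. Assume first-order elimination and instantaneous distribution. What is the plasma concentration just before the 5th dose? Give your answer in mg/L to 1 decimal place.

12.9 mg/L

f = (1/2)^(τ/t½) = (1/2)^(17/27) ≈ 0.6463.
C₀ = D/Vd = 2065/242 ≈ 8.533 mg/L.
Before the 5th dose, 4 doses have been given. Superposition: Cmin = C₀·(f + f² + … + f^4).
≈ 8.533 × (0.6463 + 0.4177 + 0.2700 + 0.1745) ≈ 8.533 × 1.5085 ≈ 12.872 mg/L.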